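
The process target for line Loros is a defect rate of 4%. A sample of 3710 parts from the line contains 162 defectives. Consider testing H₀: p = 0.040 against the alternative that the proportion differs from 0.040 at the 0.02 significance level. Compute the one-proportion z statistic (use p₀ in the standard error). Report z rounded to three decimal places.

p̂ = 162/3710 = 0.0436658.
SE = √(p₀(1−p₀)/n) = √(0.0384/3710) = 0.0032172.
z = (0.0436658 − 0.04)/0.0032172 = 0.0036658/0.0032172 = 1.139.
Two-sided p-value ≈ 2·Φ(−1.139) = 0.2545. With α = 0.02, fail to reject H₀.

z = 1.139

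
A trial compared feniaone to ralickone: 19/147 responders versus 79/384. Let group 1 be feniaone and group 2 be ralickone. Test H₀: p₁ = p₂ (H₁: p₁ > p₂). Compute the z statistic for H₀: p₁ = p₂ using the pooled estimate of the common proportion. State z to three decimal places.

p̂₁ = 19/147 = 0.129252, p̂₂ = 79/384 = 0.205729.
Pooled p̂ = (19+79)/(147+384) = 98/531 = 0.184557.
SE = √(p̂(1−p̂)(1/n₁+1/n₂)) = √(0.184557·0.815443·0.00940689) = √(0.0014157) = 0.037626.
z = (0.129252 − 0.205729)/0.037626 = -0.076477/0.037626 = -2.033.
p-value = P(Z > -2.033) ≈ 0.9790.

z = -2.033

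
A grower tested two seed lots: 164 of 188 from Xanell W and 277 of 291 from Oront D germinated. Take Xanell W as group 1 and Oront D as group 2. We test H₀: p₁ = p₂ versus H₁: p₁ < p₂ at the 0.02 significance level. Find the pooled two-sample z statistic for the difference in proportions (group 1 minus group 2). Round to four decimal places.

p̂₁ = 164/188 ≈ 0.8723404, p̂₂ = 277/291 ≈ 0.9518900.
Pooled p̂ = (164+277)/(188+291) = 441/479 = 0.9206681.
SE = √(p̂(1−p̂)(1/n₁+1/n₂)) = √(0.9206681·0.0793319·0.00875558) = √(0.000639493) = 0.0252882.
z = (0.8723404 − 0.9518900)/0.0252882 = -0.0795496/0.0252882 = -3.1457.
p-value = P(Z < -3.146) ≈ 0.0008. With α = 0.02, reject H₀.

z = -3.1457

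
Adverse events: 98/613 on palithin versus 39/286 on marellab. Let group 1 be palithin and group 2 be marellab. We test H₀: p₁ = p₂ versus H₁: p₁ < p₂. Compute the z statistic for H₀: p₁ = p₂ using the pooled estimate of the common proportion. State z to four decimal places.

z = 0.9133

p̂₁ = 98/613 ≈ 0.159869, p̂₂ = 39/286 ≈ 0.136364.
Pooled p̂ = (98+39)/(613+286) = 137/899 = 0.152392.
SE = √(0.129168 × 0.00512782) = 0.025736.
z = (0.159869 − 0.136364)/0.025736 = 0.023505/0.025736 = 0.9133.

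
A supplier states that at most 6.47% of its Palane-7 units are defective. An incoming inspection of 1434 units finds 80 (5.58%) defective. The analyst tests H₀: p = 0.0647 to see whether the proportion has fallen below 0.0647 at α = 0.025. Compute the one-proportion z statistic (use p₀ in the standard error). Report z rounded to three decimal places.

p̂ = 80/1434 = 0.055788.
SE = √(p₀(1−p₀)/n) = √(0.060514/1434) = 0.006496.
z = (0.055788 − 0.0647)/0.006496 = -0.008912/0.006496 = -1.372.
p-value = P(Z < -1.372) ≈ 0.0850; since p > α = 0.025, fail to reject H₀.

z = -1.372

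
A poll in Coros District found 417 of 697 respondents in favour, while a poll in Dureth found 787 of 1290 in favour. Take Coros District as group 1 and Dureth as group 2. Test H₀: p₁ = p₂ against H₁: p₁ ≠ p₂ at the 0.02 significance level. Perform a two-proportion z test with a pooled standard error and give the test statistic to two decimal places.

p̂₁ = 417/697 = 0.5983, p̂₂ = 787/1290 = 0.6101.
Pooled p̂ = (417+787)/(697+1290) = 1204/1987 = 0.6059.
SE = √(0.238777 × 0.00220991) = 0.0230.
z = (0.5983 − 0.6101)/0.0230 = -0.0118/0.0230 = -0.51.
Two-sided p-value ≈ 2·Φ(−0.514) = 0.6075, so at α = 0.02 we fail to reject H₀.

z = -0.51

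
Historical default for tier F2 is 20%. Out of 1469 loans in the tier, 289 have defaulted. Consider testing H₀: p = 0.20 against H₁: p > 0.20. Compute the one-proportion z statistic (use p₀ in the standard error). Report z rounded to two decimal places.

p̂ = 289/1469 = 0.19673.
SE = √(p₀(1−p₀)/n) = √(0.16/1469) = 0.01044.
z = (0.19673 − 0.2)/0.01044 = -0.00327/0.01044 = -0.31.
p-value = P(Z > -0.313) ≈ 0.6229.

z = -0.31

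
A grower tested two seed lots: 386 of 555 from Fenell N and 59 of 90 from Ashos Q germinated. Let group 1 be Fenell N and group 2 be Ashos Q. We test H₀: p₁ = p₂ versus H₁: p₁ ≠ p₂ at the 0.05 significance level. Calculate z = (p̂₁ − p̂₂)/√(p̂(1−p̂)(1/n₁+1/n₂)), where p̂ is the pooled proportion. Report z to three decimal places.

p̂₁ = 386/555 ≈ 0.69550, p̂₂ = 59/90 ≈ 0.65556.
Pooled p̂ = (386+59)/(555+90) = 445/645 = 0.68992.
SE = √(0.213929 × 0.0129129) = 0.05256.
z = (0.69550 − 0.65556)/0.05256 = 0.03994/0.05256 = 0.760.
p-value = 2·P(Z > 0.760) ≈ 0.4473. With α = 0.05, fail to reject H₀.

z = 0.760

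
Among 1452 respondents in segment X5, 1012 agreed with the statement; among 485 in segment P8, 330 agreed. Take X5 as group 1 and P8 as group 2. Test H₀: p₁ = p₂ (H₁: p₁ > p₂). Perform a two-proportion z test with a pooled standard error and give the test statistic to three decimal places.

p̂₁ = 1012/1452 = 0.696970, p̂₂ = 330/485 = 0.680412.
Pooled p̂ = (1012+330)/(1452+485) = 1342/1937 = 0.692824.
SE = √(0.212819 × 0.00275056) = 0.024194.
z = (0.696970 − 0.680412)/0.024194 = 0.016558/0.024194 = 0.684.
p-value = P(Z > 0.684) ≈ 0.2469.

z = 0.684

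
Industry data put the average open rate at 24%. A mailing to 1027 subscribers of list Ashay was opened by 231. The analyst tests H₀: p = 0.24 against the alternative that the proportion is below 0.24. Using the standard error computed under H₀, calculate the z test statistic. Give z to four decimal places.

p̂ = 231/1027 ≈ 0.224927.
Under H₀, SE = √(0.24·0.76/1027) = √(0.000177605) = 0.013327.
z = (0.224927 − 0.24)/0.013327 = -0.015073/0.013327 = -1.1310.
p-value = P(Z < -1.131) ≈ 0.1290.

z = -1.1310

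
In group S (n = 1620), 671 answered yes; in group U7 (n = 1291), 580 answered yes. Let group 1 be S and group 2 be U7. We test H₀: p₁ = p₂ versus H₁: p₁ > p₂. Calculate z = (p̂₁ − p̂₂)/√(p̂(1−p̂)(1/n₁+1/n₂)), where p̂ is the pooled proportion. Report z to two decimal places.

z = -1.90

p̂₁ = 671/1620 = 0.4142, p̂₂ = 580/1291 = 0.4493.
Pooled p̂ = (671+580)/(1620+1291) = 1251/2911 = 0.4297.
SE = √(0.245065 × 0.00139188) = 0.0185.
z = (0.4142 − 0.4493)/0.0185 = -0.0351/0.0185 = -1.90.
p-value = P(Z > -1.899) ≈ 0.9712.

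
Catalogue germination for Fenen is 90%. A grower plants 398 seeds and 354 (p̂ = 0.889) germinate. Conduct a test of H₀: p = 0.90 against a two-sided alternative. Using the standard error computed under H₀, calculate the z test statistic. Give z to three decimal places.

p̂ = 354/398 ≈ 0.889447.
SE = √(p₀(1−p₀)/n) = √(0.09/398) = 0.015038.
z = (0.889447 − 0.9)/0.015038 = -0.010553/0.015038 = -0.702.
p-value = 2·P(Z > 0.702) ≈ 0.4828.

z = -0.702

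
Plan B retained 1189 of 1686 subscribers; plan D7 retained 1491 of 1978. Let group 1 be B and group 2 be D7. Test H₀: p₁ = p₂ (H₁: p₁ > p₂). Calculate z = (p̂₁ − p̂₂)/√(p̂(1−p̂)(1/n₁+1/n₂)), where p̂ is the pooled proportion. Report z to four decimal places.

z = -3.3063

p̂₁ = 1189/1686 ≈ 0.705219, p̂₂ = 1491/1978 ≈ 0.753792.
Pooled p̂ = (1189+1491)/(1686+1978) = 2680/3664 = 0.731441.
SE = √(p̂(1−p̂)(1/n₁+1/n₂)) = √(0.731441·0.268559·0.00109868) = √(0.000215819) = 0.014691.
z = (0.705219 − 0.753792)/0.014691 = -0.048573/0.014691 = -3.3063.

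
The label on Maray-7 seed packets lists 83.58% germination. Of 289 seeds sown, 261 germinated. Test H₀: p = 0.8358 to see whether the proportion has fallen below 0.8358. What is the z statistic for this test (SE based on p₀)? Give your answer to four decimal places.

z = 3.0890

p̂ = 261/289 ≈ 0.9031142.
SE = √(p₀(1−p₀)/n) = √(0.13724/289) = 0.0217916.
z = (0.9031142 − 0.8358)/0.0217916 = 0.0673142/0.0217916 = 3.0890.
p-value = P(Z < 3.089) ≈ 0.9990.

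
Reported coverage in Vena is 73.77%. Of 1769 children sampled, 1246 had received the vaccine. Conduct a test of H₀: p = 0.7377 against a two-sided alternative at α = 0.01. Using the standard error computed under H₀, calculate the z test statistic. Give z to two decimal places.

z = -3.19

p̂ = 1246/1769 ≈ 0.70435.
Standard error under H₀: √(0.7377×0.2623/1769) = 0.01046.
z = (0.70435 − 0.7377)/0.01046 = -0.03335/0.01046 = -3.19.
p-value = 2·P(Z > 3.188) ≈ 0.0014; since p < α = 0.01, reject H₀.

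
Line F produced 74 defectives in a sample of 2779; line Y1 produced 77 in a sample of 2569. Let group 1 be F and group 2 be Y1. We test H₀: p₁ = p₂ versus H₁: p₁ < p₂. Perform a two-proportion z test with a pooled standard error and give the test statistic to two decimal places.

p̂₁ = 74/2779 = 0.02663, p̂₂ = 77/2569 = 0.02997.
Pooled p̂ = (74+77)/(2779+2569) = 151/5348 = 0.02823.
SE = √(0.0274376 × 0.000749098) = 0.00453.
z = (0.02663 − 0.02997)/0.00453 = -0.00334/0.00453 = -0.74.
p-value = P(Z < -0.738) ≈ 0.2303.

z = -0.74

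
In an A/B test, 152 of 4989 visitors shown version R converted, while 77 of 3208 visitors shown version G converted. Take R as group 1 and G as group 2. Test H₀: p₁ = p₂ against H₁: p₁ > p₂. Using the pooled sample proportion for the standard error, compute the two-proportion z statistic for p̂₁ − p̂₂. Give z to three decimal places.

z = 1.733

p̂₁ = 152/4989 = 0.0304670, p̂₂ = 77/3208 = 0.0240025.
Pooled p̂ = (152+77)/(4989+3208) = 229/8197 = 0.0279371.
SE = √(0.0271566 × 0.000512162) = 0.0037294.
z = (0.0304670 − 0.0240025)/0.0037294 = 0.0064645/0.0037294 = 1.733.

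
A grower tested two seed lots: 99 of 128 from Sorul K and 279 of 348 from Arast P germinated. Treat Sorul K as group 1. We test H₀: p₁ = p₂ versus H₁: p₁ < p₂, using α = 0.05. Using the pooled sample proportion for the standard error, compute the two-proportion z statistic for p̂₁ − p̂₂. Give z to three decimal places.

z = -0.677

p̂₁ = 99/128 = 0.77344, p̂₂ = 279/348 = 0.80172.
Pooled p̂ = (99+279)/(128+348) = 378/476 = 0.79412.
SE = √(0.163495 × 0.0106861) = 0.04180.
z = (0.77344 − 0.80172)/0.04180 = -0.02828/0.04180 = -0.677.
p-value = P(Z < -0.677) ≈ 0.2493; since p > α = 0.05, fail to reject H₀.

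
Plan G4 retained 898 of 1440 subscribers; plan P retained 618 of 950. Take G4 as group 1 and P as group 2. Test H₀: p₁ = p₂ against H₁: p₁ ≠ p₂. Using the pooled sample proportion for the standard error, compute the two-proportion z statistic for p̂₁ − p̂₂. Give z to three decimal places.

p̂₁ = 898/1440 = 0.62361, p̂₂ = 618/950 = 0.65053.
Pooled p̂ = (898+618)/(1440+950) = 1516/2390 = 0.63431.
SE = √(0.231961 × 0.00174708) = 0.02013.
z = (0.62361 − 0.65053)/0.02013 = -0.02692/0.02013 = -1.337.
Two-sided p-value ≈ 2·Φ(−1.337) = 0.1812.

z = -1.337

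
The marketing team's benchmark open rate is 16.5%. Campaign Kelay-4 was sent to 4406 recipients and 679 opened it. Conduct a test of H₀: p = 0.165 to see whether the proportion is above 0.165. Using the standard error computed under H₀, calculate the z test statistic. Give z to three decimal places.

z = -1.948

p̂ = 679/4406 ≈ 0.15411.
SE = √(p₀(1−p₀)/n) = √(0.13778/4406) = 0.00559.
z = (0.15411 − 0.165)/0.00559 = -0.01089/0.00559 = -1.948.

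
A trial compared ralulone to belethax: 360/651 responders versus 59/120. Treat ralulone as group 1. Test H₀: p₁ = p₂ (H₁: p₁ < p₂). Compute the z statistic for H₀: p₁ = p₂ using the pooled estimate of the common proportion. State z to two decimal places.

p̂₁ = 360/651 = 0.5530, p̂₂ = 59/120 = 0.4917.
Pooled p̂ = (360+59)/(651+120) = 419/771 = 0.5435.
SE = √(p̂(1−p̂)(1/n₁+1/n₂)) = √(0.5435·0.4565·0.00986943) = √(0.00244873) = 0.0495.
z = (0.5530 − 0.4917)/0.0495 = 0.0613/0.0495 = 1.24.
p-value = P(Z < 1.239) ≈ 0.8924.

z = 1.24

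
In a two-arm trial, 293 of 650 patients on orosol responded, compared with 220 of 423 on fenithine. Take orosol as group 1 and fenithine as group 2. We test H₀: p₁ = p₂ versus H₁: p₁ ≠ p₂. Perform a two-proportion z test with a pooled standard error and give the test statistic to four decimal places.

z = -2.2216

p̂₁ = 293/650 = 0.450769, p̂₂ = 220/423 = 0.520095.
Pooled p̂ = (293+220)/(650+423) = 513/1073 = 0.478099.
SE = √(p̂(1−p̂)(1/n₁+1/n₂)) = √(0.478099·0.521901·0.00390253) = √(0.00097376) = 0.031205.
z = (0.450769 − 0.520095)/0.031205 = -0.069326/0.031205 = -2.2216.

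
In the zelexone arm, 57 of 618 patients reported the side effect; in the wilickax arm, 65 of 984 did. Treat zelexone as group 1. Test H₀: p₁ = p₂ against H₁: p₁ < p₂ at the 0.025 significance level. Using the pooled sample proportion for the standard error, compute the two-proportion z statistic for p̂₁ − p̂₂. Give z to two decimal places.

p̂₁ = 57/618 ≈ 0.0922, p̂₂ = 65/984 ≈ 0.0661.
Pooled p̂ = (57+65)/(618+984) = 122/1602 = 0.0762.
SE = √(0.0703553 × 0.00263438) = 0.0136.
z = (0.0922 − 0.0661)/0.0136 = 0.0261/0.0136 = 1.92.
p-value = P(Z < 1.923) ≈ 0.9727, so at α = 0.025 we fail to reject H₀.

z = 1.92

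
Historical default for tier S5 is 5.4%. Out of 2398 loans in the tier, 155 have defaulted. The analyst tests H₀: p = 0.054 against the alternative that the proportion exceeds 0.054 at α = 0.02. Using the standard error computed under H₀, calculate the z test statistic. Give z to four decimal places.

z = 2.3047

p̂ = 155/2398 = 0.0646372.
Under H₀, SE = √(0.054·0.946/2398) = √(2.13028e-05) = 0.0046155.
z = (0.0646372 − 0.054)/0.0046155 = 0.0106372/0.0046155 = 2.3047.
p-value = P(Z > 2.305) ≈ 0.0106. With α = 0.02, reject H₀.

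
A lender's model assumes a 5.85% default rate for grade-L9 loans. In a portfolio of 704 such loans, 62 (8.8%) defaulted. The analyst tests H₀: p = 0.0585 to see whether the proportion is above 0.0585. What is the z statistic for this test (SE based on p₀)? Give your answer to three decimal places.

p̂ = 62/704 = 0.088068.
Standard error under H₀: √(0.0585×0.9415/704) = 0.008845.
z = (0.088068 − 0.0585)/0.008845 = 0.029568/0.008845 = 3.343.

z = 3.343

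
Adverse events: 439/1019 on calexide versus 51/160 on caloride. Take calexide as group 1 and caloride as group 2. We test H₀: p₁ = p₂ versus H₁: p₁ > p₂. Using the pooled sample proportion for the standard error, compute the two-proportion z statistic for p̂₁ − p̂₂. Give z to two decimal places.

p̂₁ = 439/1019 ≈ 0.43081, p̂₂ = 51/160 ≈ 0.31875.
Pooled p̂ = (439+51)/(1019+160) = 490/1179 = 0.41561.
SE = √(0.242878 × 0.00723135) = 0.04191.
z = (0.43081 − 0.31875)/0.04191 = 0.11206/0.04191 = 2.67.
p-value = P(Z > 2.674) ≈ 0.0037.

z = 2.67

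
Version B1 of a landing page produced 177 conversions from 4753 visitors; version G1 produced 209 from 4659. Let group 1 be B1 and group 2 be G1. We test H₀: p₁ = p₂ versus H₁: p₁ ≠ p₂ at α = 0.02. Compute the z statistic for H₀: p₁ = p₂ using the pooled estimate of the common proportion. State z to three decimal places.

p̂₁ = 177/4753 ≈ 0.0372396, p̂₂ = 209/4659 ≈ 0.0448594.
Pooled p̂ = (177+209)/(4753+4659) = 386/9412 = 0.0410115.
SE = √(p̂(1−p̂)(1/n₁+1/n₂)) = √(0.0410115·0.9589885·0.000425032) = √(1.67163e-05) = 0.0040886.
z = (0.0372396 − 0.0448594)/0.0040886 = -0.0076198/0.0040886 = -1.864.
Two-sided p-value ≈ 2·Φ(−1.864) = 0.0624, so at α = 0.02 we fail to reject H₀.

z = -1.864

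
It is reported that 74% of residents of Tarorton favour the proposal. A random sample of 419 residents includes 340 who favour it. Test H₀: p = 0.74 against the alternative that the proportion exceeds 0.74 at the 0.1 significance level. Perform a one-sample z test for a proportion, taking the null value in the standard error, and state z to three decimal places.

z = 3.335

p̂ = 340/419 = 0.81146.
Standard error under H₀: √(0.74×0.26/419) = 0.02143.
z = (0.81146 − 0.74)/0.02143 = 0.07146/0.02143 = 3.335.
p-value = P(Z > 3.335) ≈ 0.0004, so at α = 0.1 we reject H₀.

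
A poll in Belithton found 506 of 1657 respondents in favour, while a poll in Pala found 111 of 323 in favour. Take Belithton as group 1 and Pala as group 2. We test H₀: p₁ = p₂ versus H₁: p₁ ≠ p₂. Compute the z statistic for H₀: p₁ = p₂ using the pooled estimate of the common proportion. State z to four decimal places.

z = -1.3589

p̂₁ = 506/1657 ≈ 0.305371, p̂₂ = 111/323 ≈ 0.343653.
Pooled p̂ = (506+111)/(1657+323) = 617/1980 = 0.311616.
SE = √(p̂(1−p̂)(1/n₁+1/n₂)) = √(0.311616·0.688384·0.00369948) = √(0.00079358) = 0.028171.
z = (0.305371 − 0.343653)/0.028171 = -0.038282/0.028171 = -1.3589.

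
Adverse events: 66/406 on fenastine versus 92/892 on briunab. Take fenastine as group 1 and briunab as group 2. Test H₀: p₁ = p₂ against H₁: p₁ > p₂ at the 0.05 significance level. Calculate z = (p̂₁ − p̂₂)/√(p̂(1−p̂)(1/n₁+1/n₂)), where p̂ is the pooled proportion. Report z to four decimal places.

p̂₁ = 66/406 ≈ 0.162562, p̂₂ = 92/892 ≈ 0.103139.
Pooled p̂ = (66+92)/(406+892) = 158/1298 = 0.121726.
SE = √(p̂(1−p̂)(1/n₁+1/n₂)) = √(0.121726·0.878274·0.00358413) = √(0.000383174) = 0.019575.
z = (0.162562 − 0.103139)/0.019575 = 0.059423/0.019575 = 3.0357.
p-value = P(Z > 3.036) ≈ 0.0012; since p < α = 0.05, reject H₀.

z = 3.0357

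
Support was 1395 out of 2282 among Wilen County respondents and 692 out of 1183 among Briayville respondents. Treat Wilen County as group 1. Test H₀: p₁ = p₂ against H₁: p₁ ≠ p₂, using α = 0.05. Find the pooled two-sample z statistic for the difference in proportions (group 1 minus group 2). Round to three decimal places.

z = 1.503

p̂₁ = 1395/2282 = 0.611306, p̂₂ = 692/1183 = 0.584954.
Pooled p̂ = (1395+692)/(2282+1183) = 2087/3465 = 0.602309.
SE = √(p̂(1−p̂)(1/n₁+1/n₂)) = √(0.602309·0.397691·0.00128352) = √(0.000307445) = 0.017534.
z = (0.611306 − 0.584954)/0.017534 = 0.026352/0.017534 = 1.503.
Two-sided p-value ≈ 2·Φ(−1.503) = 0.1329. With α = 0.05, fail to reject H₀.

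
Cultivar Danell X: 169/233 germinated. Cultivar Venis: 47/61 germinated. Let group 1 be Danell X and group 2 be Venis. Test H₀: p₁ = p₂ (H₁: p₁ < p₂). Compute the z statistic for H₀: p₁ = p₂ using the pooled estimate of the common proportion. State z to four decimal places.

p̂₁ = 169/233 = 0.725322, p̂₂ = 47/61 = 0.770492.
Pooled p̂ = (169+47)/(233+61) = 216/294 = 0.734694.
SE = √(p̂(1−p̂)(1/n₁+1/n₂)) = √(0.734694·0.265306·0.0206853) = √(0.00403195) = 0.063498.
z = (0.725322 − 0.770492)/0.063498 = -0.045170/0.063498 = -0.7114.

z = -0.7114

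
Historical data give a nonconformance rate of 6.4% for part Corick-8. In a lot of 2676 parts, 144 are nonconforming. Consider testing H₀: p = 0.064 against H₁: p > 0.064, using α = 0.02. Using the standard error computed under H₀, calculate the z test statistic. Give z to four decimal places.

p̂ = 144/2676 ≈ 0.0538117.
SE = √(p₀(1−p₀)/n) = √(0.059904/2676) = 0.0047313.
z = (0.0538117 − 0.064)/0.0047313 = -0.0101883/0.0047313 = -2.1534.
p-value = P(Z > -2.153) ≈ 0.9844, so at α = 0.02 we fail to reject H₀.

z = -2.1534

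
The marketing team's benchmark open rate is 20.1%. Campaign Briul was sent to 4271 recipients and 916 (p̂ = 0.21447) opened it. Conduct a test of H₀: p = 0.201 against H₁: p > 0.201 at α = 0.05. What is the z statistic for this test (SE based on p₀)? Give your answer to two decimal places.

z = 2.20

p̂ = 916/4271 ≈ 0.21447.
SE = √(p₀(1−p₀)/n) = √(0.1606/4271) = 0.00613.
z = (0.21447 − 0.201)/0.00613 = 0.01347/0.00613 = 2.20.
p-value = P(Z > 2.197) ≈ 0.0140; since p < α = 0.05, reject H₀.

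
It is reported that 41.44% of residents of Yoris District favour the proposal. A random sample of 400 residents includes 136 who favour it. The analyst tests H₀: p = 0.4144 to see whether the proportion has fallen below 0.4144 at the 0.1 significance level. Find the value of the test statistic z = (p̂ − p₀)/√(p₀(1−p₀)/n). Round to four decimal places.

z = -3.0206

p̂ = 136/400 = 0.340000.
Under H₀, SE = √(0.4144·0.5856/400) = √(0.000606682) = 0.024631.
z = (0.340000 − 0.4144)/0.024631 = -0.074400/0.024631 = -3.0206.
p-value = P(Z < -3.021) ≈ 0.0013, so at α = 0.1 we reject H₀.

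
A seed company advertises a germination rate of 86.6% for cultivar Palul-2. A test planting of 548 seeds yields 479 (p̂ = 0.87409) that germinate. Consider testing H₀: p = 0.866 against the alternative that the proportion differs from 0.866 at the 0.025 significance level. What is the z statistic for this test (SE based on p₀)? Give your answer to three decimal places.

p̂ = 479/548 ≈ 0.87409.
Standard error under H₀: √(0.866×0.134/548) = 0.01455.
z = (0.87409 − 0.866)/0.01455 = 0.00809/0.01455 = 0.556.
Two-sided p-value ≈ 2·Φ(−0.556) = 0.5784. With α = 0.025, fail to reject H₀.

z = 0.556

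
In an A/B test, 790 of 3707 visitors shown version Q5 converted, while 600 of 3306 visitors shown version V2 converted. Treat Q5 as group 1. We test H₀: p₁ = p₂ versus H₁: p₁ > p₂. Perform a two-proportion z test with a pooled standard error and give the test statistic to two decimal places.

z = 3.32

p̂₁ = 790/3707 ≈ 0.213110, p̂₂ = 600/3306 ≈ 0.181488.
Pooled p̂ = (790+600)/(3707+3306) = 1390/7013 = 0.198203.
SE = √(0.158919 × 0.00057224) = 0.009536.
z = (0.213110 − 0.181488)/0.009536 = 0.031622/0.009536 = 3.32.
p-value = P(Z > 3.316) ≈ 0.0005.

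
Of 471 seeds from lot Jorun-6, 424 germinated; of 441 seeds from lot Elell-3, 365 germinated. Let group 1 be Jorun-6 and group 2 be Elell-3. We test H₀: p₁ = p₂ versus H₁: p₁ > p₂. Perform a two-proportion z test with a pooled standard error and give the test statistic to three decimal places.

z = 3.205

p̂₁ = 424/471 ≈ 0.900212, p̂₂ = 365/441 ≈ 0.827664.
Pooled p̂ = (424+365)/(471+441) = 789/912 = 0.865132.
SE = √(0.116679 × 0.00439072) = 0.022634.
z = (0.900212 − 0.827664)/0.022634 = 0.072548/0.022634 = 3.205.
p-value = P(Z > 3.205) ≈ 0.0007.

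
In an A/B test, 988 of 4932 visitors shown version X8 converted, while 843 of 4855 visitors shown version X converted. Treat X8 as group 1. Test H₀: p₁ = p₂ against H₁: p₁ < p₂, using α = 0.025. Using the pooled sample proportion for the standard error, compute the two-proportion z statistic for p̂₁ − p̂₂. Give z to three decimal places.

p̂₁ = 988/4932 ≈ 0.200324, p̂₂ = 843/4855 ≈ 0.173635.
Pooled p̂ = (988+843)/(4932+4855) = 1831/9787 = 0.187085.
SE = √(0.152084 × 0.000408731) = 0.007884.
z = (0.200324 − 0.173635)/0.007884 = 0.026689/0.007884 = 3.385.
p-value = P(Z < 3.385) ≈ 0.9996. With α = 0.025, fail to reject H₀.

z = 3.385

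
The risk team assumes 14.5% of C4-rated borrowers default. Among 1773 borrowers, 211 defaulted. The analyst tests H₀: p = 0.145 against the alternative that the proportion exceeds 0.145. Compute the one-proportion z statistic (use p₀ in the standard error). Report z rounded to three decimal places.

p̂ = 211/1773 = 0.119007.
Under H₀, SE = √(0.145·0.855/1773) = √(6.99239e-05) = 0.008362.
z = (0.119007 − 0.145)/0.008362 = -0.025993/0.008362 = -3.108.

z = -3.108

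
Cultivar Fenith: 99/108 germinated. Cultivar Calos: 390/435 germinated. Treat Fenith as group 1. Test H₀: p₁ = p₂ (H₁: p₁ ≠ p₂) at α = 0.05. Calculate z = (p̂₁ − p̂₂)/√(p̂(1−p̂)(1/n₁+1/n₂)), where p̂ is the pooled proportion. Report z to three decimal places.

z = 0.625

p̂₁ = 99/108 = 0.91667, p̂₂ = 390/435 = 0.89655.
Pooled p̂ = (99+390)/(108+435) = 489/543 = 0.90055.
SE = √(0.0895577 × 0.0115581) = 0.03217.
z = (0.91667 − 0.89655)/0.03217 = 0.02012/0.03217 = 0.625.
p-value = 2·P(Z > 0.625) ≈ 0.5318. With α = 0.05, fail to reject H₀.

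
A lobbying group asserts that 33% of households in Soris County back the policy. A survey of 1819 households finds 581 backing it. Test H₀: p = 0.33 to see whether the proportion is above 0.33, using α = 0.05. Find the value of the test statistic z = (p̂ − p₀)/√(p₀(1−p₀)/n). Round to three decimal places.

z = -0.961

p̂ = 581/1819 = 0.31941.
SE = √(p₀(1−p₀)/n) = √(0.2211/1819) = 0.01102.
z = (0.31941 − 0.33)/0.01102 = -0.01059/0.01102 = -0.961.
p-value = P(Z > -0.961) ≈ 0.8317, so at α = 0.05 we fail to reject H₀.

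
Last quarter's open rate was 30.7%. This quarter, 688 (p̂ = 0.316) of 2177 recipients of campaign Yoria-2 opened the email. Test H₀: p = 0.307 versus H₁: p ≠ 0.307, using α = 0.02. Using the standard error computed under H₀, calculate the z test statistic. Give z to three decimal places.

z = 0.914

p̂ = 688/2177 = 0.316031.
SE = √(p₀(1−p₀)/n) = √(0.21275/2177) = 0.009886.
z = (0.316031 − 0.307)/0.009886 = 0.009031/0.009886 = 0.914.
p-value = 2·P(Z > 0.914) ≈ 0.3609; since p > α = 0.02, fail to reject H₀.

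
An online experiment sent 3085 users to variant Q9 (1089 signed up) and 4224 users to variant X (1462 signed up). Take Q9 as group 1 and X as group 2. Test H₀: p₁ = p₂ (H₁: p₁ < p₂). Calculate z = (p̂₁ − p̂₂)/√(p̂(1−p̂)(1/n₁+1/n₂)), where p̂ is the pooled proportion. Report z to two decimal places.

z = 0.61

p̂₁ = 1089/3085 = 0.3530, p̂₂ = 1462/4224 = 0.3461.
Pooled p̂ = (1089+1462)/(3085+4224) = 2551/7309 = 0.3490.
SE = √(0.227206 × 0.000560892) = 0.0113.
z = (0.3530 − 0.3461)/0.0113 = 0.0069/0.0113 = 0.61.
p-value = P(Z < 0.610) ≈ 0.7289.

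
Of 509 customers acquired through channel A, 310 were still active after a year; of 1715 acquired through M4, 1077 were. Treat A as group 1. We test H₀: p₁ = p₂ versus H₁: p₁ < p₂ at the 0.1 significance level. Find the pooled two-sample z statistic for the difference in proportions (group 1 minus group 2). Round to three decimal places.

z = -0.775

p̂₁ = 310/509 ≈ 0.60904, p̂₂ = 1077/1715 ≈ 0.62799.
Pooled p̂ = (310+1077)/(509+1715) = 1387/2224 = 0.62365.
SE = √(0.23471 × 0.00254773) = 0.02445.
z = (0.60904 − 0.62799)/0.02445 = -0.01895/0.02445 = -0.775.
p-value = P(Z < -0.775) ≈ 0.2192; since p > α = 0.1, fail to reject H₀.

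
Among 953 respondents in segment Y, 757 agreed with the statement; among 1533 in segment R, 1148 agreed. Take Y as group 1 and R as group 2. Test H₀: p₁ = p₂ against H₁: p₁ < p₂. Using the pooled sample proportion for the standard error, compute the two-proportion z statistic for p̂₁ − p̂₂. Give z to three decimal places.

p̂₁ = 757/953 = 0.794334, p̂₂ = 1148/1533 = 0.748858.
Pooled p̂ = (757+1148)/(953+1533) = 1905/2486 = 0.766291.
SE = √(p̂(1−p̂)(1/n₁+1/n₂)) = √(0.766291·0.233709·0.00170163) = √(0.000304744) = 0.017457.
z = (0.794334 − 0.748858)/0.017457 = 0.045476/0.017457 = 2.605.
p-value = P(Z < 2.605) ≈ 0.9954.

z = 2.605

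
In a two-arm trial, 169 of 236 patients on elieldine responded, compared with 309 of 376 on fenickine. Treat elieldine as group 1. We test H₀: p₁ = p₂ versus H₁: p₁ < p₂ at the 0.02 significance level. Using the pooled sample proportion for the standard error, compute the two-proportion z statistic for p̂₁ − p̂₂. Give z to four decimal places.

z = -3.0780

p̂₁ = 169/236 ≈ 0.716102, p̂₂ = 309/376 ≈ 0.821809.
Pooled p̂ = (169+309)/(236+376) = 478/612 = 0.781046.
SE = √(p̂(1−p̂)(1/n₁+1/n₂)) = √(0.781046·0.218954·0.00689686) = √(0.00117946) = 0.034343.
z = (0.716102 − 0.821809)/0.034343 = -0.105707/0.034343 = -3.0780.
p-value = P(Z < -3.078) ≈ 0.0010, so at α = 0.02 we reject H₀.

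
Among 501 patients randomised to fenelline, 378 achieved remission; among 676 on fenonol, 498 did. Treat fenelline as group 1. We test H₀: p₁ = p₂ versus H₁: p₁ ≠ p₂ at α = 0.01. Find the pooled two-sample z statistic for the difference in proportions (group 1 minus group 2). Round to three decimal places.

p̂₁ = 378/501 = 0.75449, p̂₂ = 498/676 = 0.73669.
Pooled p̂ = (378+498)/(501+676) = 876/1177 = 0.74427.
SE = √(0.190335 × 0.0034753) = 0.02572.
z = (0.75449 − 0.73669)/0.02572 = 0.01780/0.02572 = 0.692.
p-value = 2·P(Z > 0.692) ≈ 0.4888; since p > α = 0.01, fail to reject H₀.

z = 0.692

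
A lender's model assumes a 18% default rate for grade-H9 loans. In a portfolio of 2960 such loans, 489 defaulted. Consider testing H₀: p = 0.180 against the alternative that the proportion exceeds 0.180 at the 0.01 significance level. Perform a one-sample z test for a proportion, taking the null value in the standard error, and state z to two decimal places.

p̂ = 489/2960 = 0.16520.
Under H₀, SE = √(0.18·0.82/2960) = √(4.98649e-05) = 0.00706.
z = (0.16520 − 0.18)/0.00706 = -0.01480/0.00706 = -2.10.
p-value = P(Z > -2.095) ≈ 0.9819. With α = 0.01, fail to reject H₀.

z = -2.10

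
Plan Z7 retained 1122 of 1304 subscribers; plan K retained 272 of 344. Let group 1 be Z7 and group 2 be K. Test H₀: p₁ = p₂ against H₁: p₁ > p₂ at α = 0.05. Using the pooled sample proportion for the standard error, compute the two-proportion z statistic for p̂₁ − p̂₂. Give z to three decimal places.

p̂₁ = 1122/1304 = 0.860429, p̂₂ = 272/344 = 0.790698.
Pooled p̂ = (1122+272)/(1304+344) = 1394/1648 = 0.845874.
SE = √(0.130371 × 0.00367385) = 0.021885.
z = (0.860429 − 0.790698)/0.021885 = 0.069731/0.021885 = 3.186.
p-value = P(Z > 3.186) ≈ 0.0007. With α = 0.05, reject H₀.

z = 3.186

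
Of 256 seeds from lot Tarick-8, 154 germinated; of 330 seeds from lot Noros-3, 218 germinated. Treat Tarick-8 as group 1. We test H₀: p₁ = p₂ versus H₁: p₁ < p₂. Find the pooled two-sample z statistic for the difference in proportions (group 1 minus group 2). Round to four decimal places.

z = -1.4724

p̂₁ = 154/256 = 0.601562, p̂₂ = 218/330 = 0.660606.
Pooled p̂ = (154+218)/(256+330) = 372/586 = 0.634812.
SE = √(0.231826 × 0.00693655) = 0.040101.
z = (0.601562 − 0.660606)/0.040101 = -0.059044/0.040101 = -1.4724.
p-value = P(Z < -1.472) ≈ 0.0705.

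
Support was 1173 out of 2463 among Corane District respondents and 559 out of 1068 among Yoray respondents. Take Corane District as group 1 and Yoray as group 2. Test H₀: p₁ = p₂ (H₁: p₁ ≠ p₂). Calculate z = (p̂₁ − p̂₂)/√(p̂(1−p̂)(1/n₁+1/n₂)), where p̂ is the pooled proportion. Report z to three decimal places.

z = -2.575

p̂₁ = 1173/2463 ≈ 0.476248, p̂₂ = 559/1068 ≈ 0.523408.
Pooled p̂ = (1173+559)/(2463+1068) = 1732/3531 = 0.490513.
SE = √(p̂(1−p̂)(1/n₁+1/n₂)) = √(0.490513·0.509487·0.00134234) = √(0.000335464) = 0.018316.
z = (0.476248 − 0.523408)/0.018316 = -0.047160/0.018316 = -2.575.
Two-sided p-value ≈ 2·Φ(−2.575) = 0.0100.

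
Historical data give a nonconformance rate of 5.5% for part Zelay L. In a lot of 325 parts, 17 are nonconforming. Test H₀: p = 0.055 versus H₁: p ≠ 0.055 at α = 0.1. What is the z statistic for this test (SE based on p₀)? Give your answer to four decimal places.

z = -0.2129

p̂ = 17/325 ≈ 0.052308.
Under H₀, SE = √(0.055·0.945/325) = √(0.000159923) = 0.012646.
z = (0.052308 − 0.055)/0.012646 = -0.002692/0.012646 = -0.2129.
p-value = 2·P(Z > 0.213) ≈ 0.8314. With α = 0.1, fail to reject H₀.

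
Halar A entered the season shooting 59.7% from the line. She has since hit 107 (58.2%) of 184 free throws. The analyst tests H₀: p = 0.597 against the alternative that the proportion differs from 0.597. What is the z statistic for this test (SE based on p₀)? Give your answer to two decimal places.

p̂ = 107/184 ≈ 0.5815.
Standard error under H₀: √(0.597×0.403/184) = 0.0362.
z = (0.5815 − 0.597)/0.0362 = -0.0155/0.0362 = -0.43.

z = -0.43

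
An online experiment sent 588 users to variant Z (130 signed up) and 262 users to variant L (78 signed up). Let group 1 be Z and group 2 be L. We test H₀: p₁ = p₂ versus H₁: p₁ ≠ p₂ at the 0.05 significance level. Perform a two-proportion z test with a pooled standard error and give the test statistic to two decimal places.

z = -2.40

p̂₁ = 130/588 = 0.2211, p̂₂ = 78/262 = 0.2977.
Pooled p̂ = (130+78)/(588+262) = 208/850 = 0.2447.
SE = √(p̂(1−p̂)(1/n₁+1/n₂)) = √(0.2447·0.7553·0.00551747) = √(0.00101977) = 0.0319.
z = (0.2211 − 0.2977)/0.0319 = -0.0766/0.0319 = -2.40.
Two-sided p-value ≈ 2·Φ(−2.399) = 0.0164, so at α = 0.05 we reject H₀.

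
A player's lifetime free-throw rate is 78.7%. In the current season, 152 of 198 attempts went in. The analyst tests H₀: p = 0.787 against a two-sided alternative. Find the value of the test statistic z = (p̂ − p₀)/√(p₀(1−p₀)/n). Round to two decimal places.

z = -0.66

p̂ = 152/198 ≈ 0.7677.
SE = √(p₀(1−p₀)/n) = √(0.16763/198) = 0.0291.
z = (0.7677 − 0.787)/0.0291 = -0.0193/0.0291 = -0.66.
Two-sided p-value ≈ 2·Φ(−0.664) = 0.5066.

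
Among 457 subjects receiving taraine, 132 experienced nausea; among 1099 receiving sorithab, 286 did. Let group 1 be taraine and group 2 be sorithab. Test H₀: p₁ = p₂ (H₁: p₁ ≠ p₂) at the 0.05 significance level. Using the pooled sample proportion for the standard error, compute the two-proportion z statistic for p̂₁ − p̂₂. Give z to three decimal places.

z = 1.159

p̂₁ = 132/457 = 0.28884, p̂₂ = 286/1099 = 0.26024.
Pooled p̂ = (132+286)/(457+1099) = 418/1556 = 0.26864.
SE = √(p̂(1−p̂)(1/n₁+1/n₂)) = √(0.26864·0.73136·0.0030981) = √(0.000608688) = 0.02467.
z = (0.28884 − 0.26024)/0.02467 = 0.02860/0.02467 = 1.159.
p-value = 2·P(Z > 1.159) ≈ 0.2463, so at α = 0.05 we fail to reject H₀.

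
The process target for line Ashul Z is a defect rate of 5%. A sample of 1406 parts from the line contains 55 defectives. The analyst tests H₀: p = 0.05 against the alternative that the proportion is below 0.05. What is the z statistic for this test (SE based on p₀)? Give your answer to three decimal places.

z = -1.872

p̂ = 55/1406 = 0.039118.
SE = √(p₀(1−p₀)/n) = √(0.0475/1406) = 0.005812.
z = (0.039118 − 0.05)/0.005812 = -0.010882/0.005812 = -1.872.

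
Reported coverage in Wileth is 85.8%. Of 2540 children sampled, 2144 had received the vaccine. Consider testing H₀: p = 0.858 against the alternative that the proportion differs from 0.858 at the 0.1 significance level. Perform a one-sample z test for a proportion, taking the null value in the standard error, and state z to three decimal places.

z = -2.008

p̂ = 2144/2540 = 0.844094.
Standard error under H₀: √(0.858×0.142/2540) = 0.006926.
z = (0.844094 − 0.858)/0.006926 = -0.013906/0.006926 = -2.008.
p-value = 2·P(Z > 2.008) ≈ 0.0447. With α = 0.1, reject H₀.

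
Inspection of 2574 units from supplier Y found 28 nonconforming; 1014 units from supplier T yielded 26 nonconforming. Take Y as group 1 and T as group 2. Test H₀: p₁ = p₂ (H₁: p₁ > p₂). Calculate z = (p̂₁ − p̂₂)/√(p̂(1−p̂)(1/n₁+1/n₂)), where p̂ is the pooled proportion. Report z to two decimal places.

z = -3.27

p̂₁ = 28/2574 = 0.0109, p̂₂ = 26/1014 = 0.0256.
Pooled p̂ = (28+26)/(2574+1014) = 54/3588 = 0.0151.
SE = √(0.0148237 × 0.00137469) = 0.0045.
z = (0.0109 − 0.0256)/0.0045 = -0.0147/0.0045 = -3.27.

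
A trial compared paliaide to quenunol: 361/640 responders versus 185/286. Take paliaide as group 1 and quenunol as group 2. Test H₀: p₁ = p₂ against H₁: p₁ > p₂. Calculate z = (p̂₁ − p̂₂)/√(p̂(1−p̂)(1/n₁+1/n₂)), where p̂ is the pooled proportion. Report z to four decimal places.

p̂₁ = 361/640 ≈ 0.564063, p̂₂ = 185/286 ≈ 0.646853.
Pooled p̂ = (361+185)/(640+286) = 546/926 = 0.589633.
SE = √(0.241966 × 0.005059) = 0.034987.
z = (0.564063 − 0.646853)/0.034987 = -0.082790/0.034987 = -2.3663.

z = -2.3663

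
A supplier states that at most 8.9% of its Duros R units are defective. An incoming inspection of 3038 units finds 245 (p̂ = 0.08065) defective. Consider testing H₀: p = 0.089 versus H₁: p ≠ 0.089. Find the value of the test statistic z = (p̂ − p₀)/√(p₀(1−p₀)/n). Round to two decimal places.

p̂ = 245/3038 = 0.0806.
SE = √(p₀(1−p₀)/n) = √(0.081079/3038) = 0.0052.
z = (0.0806 − 0.089)/0.0052 = -0.0084/0.0052 = -1.62.

z = -1.62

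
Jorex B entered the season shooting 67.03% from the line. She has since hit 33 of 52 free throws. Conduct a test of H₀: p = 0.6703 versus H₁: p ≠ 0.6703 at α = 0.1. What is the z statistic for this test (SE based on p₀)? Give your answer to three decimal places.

p̂ = 33/52 ≈ 0.63462.
Under H₀, SE = √(0.6703·0.3297/52) = √(0.00424996) = 0.06519.
z = (0.63462 − 0.6703)/0.06519 = -0.03568/0.06519 = -0.547.
p-value = 2·P(Z > 0.547) ≈ 0.5841. With α = 0.1, fail to reject H₀.

z = -0.547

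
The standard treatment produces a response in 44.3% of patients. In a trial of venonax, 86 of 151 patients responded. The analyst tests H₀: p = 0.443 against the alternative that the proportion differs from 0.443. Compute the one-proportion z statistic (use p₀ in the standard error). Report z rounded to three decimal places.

p̂ = 86/151 ≈ 0.569536.
Under H₀, SE = √(0.443·0.557/151) = √(0.00163411) = 0.040424.
z = (0.569536 − 0.443)/0.040424 = 0.126536/0.040424 = 3.130.

z = 3.130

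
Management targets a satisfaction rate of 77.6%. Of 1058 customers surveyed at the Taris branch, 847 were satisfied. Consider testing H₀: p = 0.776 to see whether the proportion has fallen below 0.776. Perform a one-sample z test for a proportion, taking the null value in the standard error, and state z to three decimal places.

p̂ = 847/1058 = 0.80057.
Standard error under H₀: √(0.776×0.224/1058) = 0.01282.
z = (0.80057 − 0.776)/0.01282 = 0.02457/0.01282 = 1.917.

z = 1.917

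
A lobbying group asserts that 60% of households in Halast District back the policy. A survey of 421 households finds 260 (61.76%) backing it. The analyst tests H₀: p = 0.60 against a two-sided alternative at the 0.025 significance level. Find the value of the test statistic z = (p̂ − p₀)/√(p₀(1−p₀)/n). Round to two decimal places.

z = 0.74

p̂ = 260/421 ≈ 0.6176.
SE = √(p₀(1−p₀)/n) = √(0.24/421) = 0.0239.
z = (0.6176 − 0.6)/0.0239 = 0.0176/0.0239 = 0.74.
Two-sided p-value ≈ 2·Φ(−0.736) = 0.4616. With α = 0.025, fail to reject H₀.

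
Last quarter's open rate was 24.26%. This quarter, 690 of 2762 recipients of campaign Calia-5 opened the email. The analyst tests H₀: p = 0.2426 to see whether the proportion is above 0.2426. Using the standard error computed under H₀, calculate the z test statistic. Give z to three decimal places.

z = 0.885

p̂ = 690/2762 = 0.24982.
SE = √(p₀(1−p₀)/n) = √(0.18375/2762) = 0.00816.
z = (0.24982 − 0.2426)/0.00816 = 0.00722/0.00816 = 0.885.
p-value = P(Z > 0.885) ≈ 0.1881.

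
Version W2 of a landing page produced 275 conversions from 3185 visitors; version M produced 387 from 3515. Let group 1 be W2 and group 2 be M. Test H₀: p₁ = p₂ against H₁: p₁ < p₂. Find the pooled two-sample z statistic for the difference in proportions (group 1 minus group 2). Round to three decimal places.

z = -3.254

p̂₁ = 275/3185 ≈ 0.0863422, p̂₂ = 387/3515 ≈ 0.1100996.
Pooled p̂ = (275+387)/(3185+3515) = 662/6700 = 0.0988060.
SE = √(0.0890434 × 0.000598467) = 0.0073000.
z = (0.0863422 − 0.1100996)/0.0073000 = -0.0237574/0.0073000 = -3.254.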